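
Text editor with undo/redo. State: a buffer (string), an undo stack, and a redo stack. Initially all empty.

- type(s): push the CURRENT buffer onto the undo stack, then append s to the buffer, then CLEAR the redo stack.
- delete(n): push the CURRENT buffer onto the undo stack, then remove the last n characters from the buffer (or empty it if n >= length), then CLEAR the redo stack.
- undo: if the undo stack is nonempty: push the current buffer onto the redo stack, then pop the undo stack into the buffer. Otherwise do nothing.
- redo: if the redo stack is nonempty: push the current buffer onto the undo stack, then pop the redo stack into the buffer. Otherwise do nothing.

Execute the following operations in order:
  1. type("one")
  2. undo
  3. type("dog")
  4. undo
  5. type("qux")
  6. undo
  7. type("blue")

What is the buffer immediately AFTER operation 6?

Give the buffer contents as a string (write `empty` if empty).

Answer: empty

Derivation:
After op 1 (type): buf='one' undo_depth=1 redo_depth=0
After op 2 (undo): buf='(empty)' undo_depth=0 redo_depth=1
After op 3 (type): buf='dog' undo_depth=1 redo_depth=0
After op 4 (undo): buf='(empty)' undo_depth=0 redo_depth=1
After op 5 (type): buf='qux' undo_depth=1 redo_depth=0
After op 6 (undo): buf='(empty)' undo_depth=0 redo_depth=1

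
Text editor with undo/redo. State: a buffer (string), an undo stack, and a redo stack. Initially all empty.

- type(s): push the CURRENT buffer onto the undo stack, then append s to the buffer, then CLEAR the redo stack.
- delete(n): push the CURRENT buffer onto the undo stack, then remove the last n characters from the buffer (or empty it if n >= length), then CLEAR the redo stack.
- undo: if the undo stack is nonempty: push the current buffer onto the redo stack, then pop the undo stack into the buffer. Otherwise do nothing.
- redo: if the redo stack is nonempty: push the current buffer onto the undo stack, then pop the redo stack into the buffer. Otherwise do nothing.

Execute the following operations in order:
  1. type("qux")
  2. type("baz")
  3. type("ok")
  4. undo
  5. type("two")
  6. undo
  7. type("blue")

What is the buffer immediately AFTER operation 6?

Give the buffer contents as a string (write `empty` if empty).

After op 1 (type): buf='qux' undo_depth=1 redo_depth=0
After op 2 (type): buf='quxbaz' undo_depth=2 redo_depth=0
After op 3 (type): buf='quxbazok' undo_depth=3 redo_depth=0
After op 4 (undo): buf='quxbaz' undo_depth=2 redo_depth=1
After op 5 (type): buf='quxbaztwo' undo_depth=3 redo_depth=0
After op 6 (undo): buf='quxbaz' undo_depth=2 redo_depth=1

Answer: quxbaz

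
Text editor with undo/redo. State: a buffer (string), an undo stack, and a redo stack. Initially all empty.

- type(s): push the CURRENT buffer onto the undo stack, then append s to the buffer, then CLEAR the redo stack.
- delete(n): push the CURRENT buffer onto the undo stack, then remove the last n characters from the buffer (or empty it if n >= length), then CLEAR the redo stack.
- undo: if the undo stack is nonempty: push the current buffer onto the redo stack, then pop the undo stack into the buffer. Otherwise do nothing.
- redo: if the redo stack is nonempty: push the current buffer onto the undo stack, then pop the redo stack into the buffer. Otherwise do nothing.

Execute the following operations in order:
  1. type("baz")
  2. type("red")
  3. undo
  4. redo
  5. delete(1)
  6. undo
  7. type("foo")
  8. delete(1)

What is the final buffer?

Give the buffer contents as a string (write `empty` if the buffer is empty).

After op 1 (type): buf='baz' undo_depth=1 redo_depth=0
After op 2 (type): buf='bazred' undo_depth=2 redo_depth=0
After op 3 (undo): buf='baz' undo_depth=1 redo_depth=1
After op 4 (redo): buf='bazred' undo_depth=2 redo_depth=0
After op 5 (delete): buf='bazre' undo_depth=3 redo_depth=0
After op 6 (undo): buf='bazred' undo_depth=2 redo_depth=1
After op 7 (type): buf='bazredfoo' undo_depth=3 redo_depth=0
After op 8 (delete): buf='bazredfo' undo_depth=4 redo_depth=0

Answer: bazredfo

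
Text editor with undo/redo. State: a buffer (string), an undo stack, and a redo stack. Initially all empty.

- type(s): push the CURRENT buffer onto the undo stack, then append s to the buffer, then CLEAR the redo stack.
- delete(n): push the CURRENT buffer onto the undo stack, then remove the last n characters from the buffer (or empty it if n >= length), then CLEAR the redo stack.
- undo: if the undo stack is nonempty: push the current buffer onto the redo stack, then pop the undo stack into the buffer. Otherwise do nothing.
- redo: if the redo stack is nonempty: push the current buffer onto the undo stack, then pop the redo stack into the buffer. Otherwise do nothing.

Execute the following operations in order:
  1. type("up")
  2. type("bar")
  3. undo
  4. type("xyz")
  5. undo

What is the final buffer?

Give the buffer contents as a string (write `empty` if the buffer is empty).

After op 1 (type): buf='up' undo_depth=1 redo_depth=0
After op 2 (type): buf='upbar' undo_depth=2 redo_depth=0
After op 3 (undo): buf='up' undo_depth=1 redo_depth=1
After op 4 (type): buf='upxyz' undo_depth=2 redo_depth=0
After op 5 (undo): buf='up' undo_depth=1 redo_depth=1

Answer: up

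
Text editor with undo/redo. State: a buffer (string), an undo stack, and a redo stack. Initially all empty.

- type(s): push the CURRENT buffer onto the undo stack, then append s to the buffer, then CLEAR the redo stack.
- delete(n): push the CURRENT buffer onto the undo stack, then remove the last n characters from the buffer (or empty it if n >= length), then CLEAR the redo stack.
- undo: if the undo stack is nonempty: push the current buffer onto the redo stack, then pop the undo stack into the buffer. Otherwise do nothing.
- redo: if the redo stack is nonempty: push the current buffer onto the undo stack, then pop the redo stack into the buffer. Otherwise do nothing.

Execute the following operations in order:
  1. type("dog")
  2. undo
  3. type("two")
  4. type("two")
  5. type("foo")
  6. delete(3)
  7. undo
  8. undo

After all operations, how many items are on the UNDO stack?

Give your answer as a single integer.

Answer: 2

Derivation:
After op 1 (type): buf='dog' undo_depth=1 redo_depth=0
After op 2 (undo): buf='(empty)' undo_depth=0 redo_depth=1
After op 3 (type): buf='two' undo_depth=1 redo_depth=0
After op 4 (type): buf='twotwo' undo_depth=2 redo_depth=0
After op 5 (type): buf='twotwofoo' undo_depth=3 redo_depth=0
After op 6 (delete): buf='twotwo' undo_depth=4 redo_depth=0
After op 7 (undo): buf='twotwofoo' undo_depth=3 redo_depth=1
After op 8 (undo): buf='twotwo' undo_depth=2 redo_depth=2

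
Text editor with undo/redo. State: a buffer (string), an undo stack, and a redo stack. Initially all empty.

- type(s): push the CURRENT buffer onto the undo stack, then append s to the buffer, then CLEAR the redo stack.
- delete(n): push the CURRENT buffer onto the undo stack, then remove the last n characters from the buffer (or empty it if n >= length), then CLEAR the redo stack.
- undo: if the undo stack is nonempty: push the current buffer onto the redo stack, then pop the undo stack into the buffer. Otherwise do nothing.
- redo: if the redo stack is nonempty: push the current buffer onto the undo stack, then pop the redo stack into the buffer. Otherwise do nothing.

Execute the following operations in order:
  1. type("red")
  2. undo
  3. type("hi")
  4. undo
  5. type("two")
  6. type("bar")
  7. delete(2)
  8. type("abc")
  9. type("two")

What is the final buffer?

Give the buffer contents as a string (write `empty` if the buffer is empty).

After op 1 (type): buf='red' undo_depth=1 redo_depth=0
After op 2 (undo): buf='(empty)' undo_depth=0 redo_depth=1
After op 3 (type): buf='hi' undo_depth=1 redo_depth=0
After op 4 (undo): buf='(empty)' undo_depth=0 redo_depth=1
After op 5 (type): buf='two' undo_depth=1 redo_depth=0
After op 6 (type): buf='twobar' undo_depth=2 redo_depth=0
After op 7 (delete): buf='twob' undo_depth=3 redo_depth=0
After op 8 (type): buf='twobabc' undo_depth=4 redo_depth=0
After op 9 (type): buf='twobabctwo' undo_depth=5 redo_depth=0

Answer: twobabctwo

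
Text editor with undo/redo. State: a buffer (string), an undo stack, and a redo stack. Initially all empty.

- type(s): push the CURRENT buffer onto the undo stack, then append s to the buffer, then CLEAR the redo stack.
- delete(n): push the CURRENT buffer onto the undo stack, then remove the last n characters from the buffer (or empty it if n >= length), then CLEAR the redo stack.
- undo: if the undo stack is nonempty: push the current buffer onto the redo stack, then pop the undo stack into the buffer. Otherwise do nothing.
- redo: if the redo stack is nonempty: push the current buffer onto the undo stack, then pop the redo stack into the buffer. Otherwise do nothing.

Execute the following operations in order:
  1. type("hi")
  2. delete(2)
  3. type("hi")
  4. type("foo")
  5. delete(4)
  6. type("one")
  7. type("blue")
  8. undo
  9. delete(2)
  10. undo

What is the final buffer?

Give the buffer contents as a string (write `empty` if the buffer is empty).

Answer: hone

Derivation:
After op 1 (type): buf='hi' undo_depth=1 redo_depth=0
After op 2 (delete): buf='(empty)' undo_depth=2 redo_depth=0
After op 3 (type): buf='hi' undo_depth=3 redo_depth=0
After op 4 (type): buf='hifoo' undo_depth=4 redo_depth=0
After op 5 (delete): buf='h' undo_depth=5 redo_depth=0
After op 6 (type): buf='hone' undo_depth=6 redo_depth=0
After op 7 (type): buf='honeblue' undo_depth=7 redo_depth=0
After op 8 (undo): buf='hone' undo_depth=6 redo_depth=1
After op 9 (delete): buf='ho' undo_depth=7 redo_depth=0
After op 10 (undo): buf='hone' undo_depth=6 redo_depth=1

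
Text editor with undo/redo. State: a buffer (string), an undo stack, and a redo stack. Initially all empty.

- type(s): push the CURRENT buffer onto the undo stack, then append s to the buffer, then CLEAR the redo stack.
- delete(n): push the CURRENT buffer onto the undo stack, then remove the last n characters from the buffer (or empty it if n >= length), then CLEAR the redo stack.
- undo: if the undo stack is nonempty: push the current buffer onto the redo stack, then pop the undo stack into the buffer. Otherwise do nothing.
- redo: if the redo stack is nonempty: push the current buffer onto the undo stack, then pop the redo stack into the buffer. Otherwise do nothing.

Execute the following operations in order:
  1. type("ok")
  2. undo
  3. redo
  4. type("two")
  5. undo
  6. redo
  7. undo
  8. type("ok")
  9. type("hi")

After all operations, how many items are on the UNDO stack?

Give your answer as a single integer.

Answer: 3

Derivation:
After op 1 (type): buf='ok' undo_depth=1 redo_depth=0
After op 2 (undo): buf='(empty)' undo_depth=0 redo_depth=1
After op 3 (redo): buf='ok' undo_depth=1 redo_depth=0
After op 4 (type): buf='oktwo' undo_depth=2 redo_depth=0
After op 5 (undo): buf='ok' undo_depth=1 redo_depth=1
After op 6 (redo): buf='oktwo' undo_depth=2 redo_depth=0
After op 7 (undo): buf='ok' undo_depth=1 redo_depth=1
After op 8 (type): buf='okok' undo_depth=2 redo_depth=0
After op 9 (type): buf='okokhi' undo_depth=3 redo_depth=0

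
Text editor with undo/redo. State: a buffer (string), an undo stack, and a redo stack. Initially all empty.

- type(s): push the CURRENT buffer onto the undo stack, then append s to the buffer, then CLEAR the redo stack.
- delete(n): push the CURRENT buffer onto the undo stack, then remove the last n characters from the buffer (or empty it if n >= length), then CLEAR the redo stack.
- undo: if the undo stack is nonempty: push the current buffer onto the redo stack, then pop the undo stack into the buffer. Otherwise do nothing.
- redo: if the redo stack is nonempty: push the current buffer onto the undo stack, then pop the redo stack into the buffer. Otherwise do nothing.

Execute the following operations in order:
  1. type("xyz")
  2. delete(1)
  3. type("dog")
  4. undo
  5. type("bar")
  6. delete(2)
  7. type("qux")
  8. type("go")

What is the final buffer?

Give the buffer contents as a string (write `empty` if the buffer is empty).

Answer: xybquxgo

Derivation:
After op 1 (type): buf='xyz' undo_depth=1 redo_depth=0
After op 2 (delete): buf='xy' undo_depth=2 redo_depth=0
After op 3 (type): buf='xydog' undo_depth=3 redo_depth=0
After op 4 (undo): buf='xy' undo_depth=2 redo_depth=1
After op 5 (type): buf='xybar' undo_depth=3 redo_depth=0
After op 6 (delete): buf='xyb' undo_depth=4 redo_depth=0
After op 7 (type): buf='xybqux' undo_depth=5 redo_depth=0
After op 8 (type): buf='xybquxgo' undo_depth=6 redo_depth=0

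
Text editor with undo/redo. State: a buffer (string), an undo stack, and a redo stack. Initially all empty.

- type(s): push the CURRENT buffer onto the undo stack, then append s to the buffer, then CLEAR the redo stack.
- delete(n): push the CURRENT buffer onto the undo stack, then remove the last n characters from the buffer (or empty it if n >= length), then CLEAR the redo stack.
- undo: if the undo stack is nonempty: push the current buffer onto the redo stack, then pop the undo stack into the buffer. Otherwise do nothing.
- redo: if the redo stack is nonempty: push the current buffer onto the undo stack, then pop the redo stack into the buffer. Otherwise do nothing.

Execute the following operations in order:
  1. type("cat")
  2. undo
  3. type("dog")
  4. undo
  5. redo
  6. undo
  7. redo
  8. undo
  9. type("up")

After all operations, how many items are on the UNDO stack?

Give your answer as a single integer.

After op 1 (type): buf='cat' undo_depth=1 redo_depth=0
After op 2 (undo): buf='(empty)' undo_depth=0 redo_depth=1
After op 3 (type): buf='dog' undo_depth=1 redo_depth=0
After op 4 (undo): buf='(empty)' undo_depth=0 redo_depth=1
After op 5 (redo): buf='dog' undo_depth=1 redo_depth=0
After op 6 (undo): buf='(empty)' undo_depth=0 redo_depth=1
After op 7 (redo): buf='dog' undo_depth=1 redo_depth=0
After op 8 (undo): buf='(empty)' undo_depth=0 redo_depth=1
After op 9 (type): buf='up' undo_depth=1 redo_depth=0

Answer: 1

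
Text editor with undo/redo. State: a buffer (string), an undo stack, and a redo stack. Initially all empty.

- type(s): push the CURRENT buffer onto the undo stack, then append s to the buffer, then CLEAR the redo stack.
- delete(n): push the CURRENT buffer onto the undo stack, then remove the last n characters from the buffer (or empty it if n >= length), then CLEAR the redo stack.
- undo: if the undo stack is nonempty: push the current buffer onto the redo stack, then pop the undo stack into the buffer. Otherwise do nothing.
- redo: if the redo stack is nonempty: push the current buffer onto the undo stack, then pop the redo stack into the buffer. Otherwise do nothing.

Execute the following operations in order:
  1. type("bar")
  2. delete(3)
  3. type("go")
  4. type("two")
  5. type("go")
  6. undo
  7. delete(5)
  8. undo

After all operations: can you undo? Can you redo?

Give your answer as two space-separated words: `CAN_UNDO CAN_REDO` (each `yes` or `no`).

After op 1 (type): buf='bar' undo_depth=1 redo_depth=0
After op 2 (delete): buf='(empty)' undo_depth=2 redo_depth=0
After op 3 (type): buf='go' undo_depth=3 redo_depth=0
After op 4 (type): buf='gotwo' undo_depth=4 redo_depth=0
After op 5 (type): buf='gotwogo' undo_depth=5 redo_depth=0
After op 6 (undo): buf='gotwo' undo_depth=4 redo_depth=1
After op 7 (delete): buf='(empty)' undo_depth=5 redo_depth=0
After op 8 (undo): buf='gotwo' undo_depth=4 redo_depth=1

Answer: yes yes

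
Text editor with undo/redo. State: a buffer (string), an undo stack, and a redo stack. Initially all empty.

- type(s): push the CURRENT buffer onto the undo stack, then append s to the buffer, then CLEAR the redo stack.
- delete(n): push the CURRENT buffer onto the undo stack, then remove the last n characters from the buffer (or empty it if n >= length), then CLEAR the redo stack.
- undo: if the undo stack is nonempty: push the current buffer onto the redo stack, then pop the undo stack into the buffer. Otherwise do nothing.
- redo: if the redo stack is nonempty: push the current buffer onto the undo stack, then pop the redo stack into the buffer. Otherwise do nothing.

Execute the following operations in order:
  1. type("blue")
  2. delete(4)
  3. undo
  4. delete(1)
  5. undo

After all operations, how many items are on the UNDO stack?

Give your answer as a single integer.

Answer: 1

Derivation:
After op 1 (type): buf='blue' undo_depth=1 redo_depth=0
After op 2 (delete): buf='(empty)' undo_depth=2 redo_depth=0
After op 3 (undo): buf='blue' undo_depth=1 redo_depth=1
After op 4 (delete): buf='blu' undo_depth=2 redo_depth=0
After op 5 (undo): buf='blue' undo_depth=1 redo_depth=1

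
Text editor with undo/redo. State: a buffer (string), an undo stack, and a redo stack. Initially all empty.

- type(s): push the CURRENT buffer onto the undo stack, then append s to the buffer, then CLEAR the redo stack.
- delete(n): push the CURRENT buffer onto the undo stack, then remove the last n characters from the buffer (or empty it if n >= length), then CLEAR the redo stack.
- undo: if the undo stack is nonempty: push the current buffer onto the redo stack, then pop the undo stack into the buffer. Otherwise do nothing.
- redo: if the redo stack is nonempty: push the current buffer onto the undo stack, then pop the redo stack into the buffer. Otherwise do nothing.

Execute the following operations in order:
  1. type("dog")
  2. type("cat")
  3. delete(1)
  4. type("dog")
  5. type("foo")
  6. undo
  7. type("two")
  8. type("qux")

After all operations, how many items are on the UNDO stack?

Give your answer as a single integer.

After op 1 (type): buf='dog' undo_depth=1 redo_depth=0
After op 2 (type): buf='dogcat' undo_depth=2 redo_depth=0
After op 3 (delete): buf='dogca' undo_depth=3 redo_depth=0
After op 4 (type): buf='dogcadog' undo_depth=4 redo_depth=0
After op 5 (type): buf='dogcadogfoo' undo_depth=5 redo_depth=0
After op 6 (undo): buf='dogcadog' undo_depth=4 redo_depth=1
After op 7 (type): buf='dogcadogtwo' undo_depth=5 redo_depth=0
After op 8 (type): buf='dogcadogtwoqux' undo_depth=6 redo_depth=0

Answer: 6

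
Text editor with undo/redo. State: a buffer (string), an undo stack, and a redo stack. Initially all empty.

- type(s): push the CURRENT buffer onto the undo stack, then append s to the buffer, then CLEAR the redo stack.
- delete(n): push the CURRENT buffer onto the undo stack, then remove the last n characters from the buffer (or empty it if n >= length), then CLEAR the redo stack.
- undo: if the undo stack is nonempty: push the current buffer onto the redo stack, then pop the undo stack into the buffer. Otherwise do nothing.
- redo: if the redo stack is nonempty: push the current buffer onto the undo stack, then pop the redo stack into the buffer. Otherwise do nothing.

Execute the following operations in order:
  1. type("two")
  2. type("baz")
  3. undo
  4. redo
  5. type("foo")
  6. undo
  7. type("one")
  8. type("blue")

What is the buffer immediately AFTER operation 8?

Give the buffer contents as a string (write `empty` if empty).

After op 1 (type): buf='two' undo_depth=1 redo_depth=0
After op 2 (type): buf='twobaz' undo_depth=2 redo_depth=0
After op 3 (undo): buf='two' undo_depth=1 redo_depth=1
After op 4 (redo): buf='twobaz' undo_depth=2 redo_depth=0
After op 5 (type): buf='twobazfoo' undo_depth=3 redo_depth=0
After op 6 (undo): buf='twobaz' undo_depth=2 redo_depth=1
After op 7 (type): buf='twobazone' undo_depth=3 redo_depth=0
After op 8 (type): buf='twobazoneblue' undo_depth=4 redo_depth=0

Answer: twobazoneblue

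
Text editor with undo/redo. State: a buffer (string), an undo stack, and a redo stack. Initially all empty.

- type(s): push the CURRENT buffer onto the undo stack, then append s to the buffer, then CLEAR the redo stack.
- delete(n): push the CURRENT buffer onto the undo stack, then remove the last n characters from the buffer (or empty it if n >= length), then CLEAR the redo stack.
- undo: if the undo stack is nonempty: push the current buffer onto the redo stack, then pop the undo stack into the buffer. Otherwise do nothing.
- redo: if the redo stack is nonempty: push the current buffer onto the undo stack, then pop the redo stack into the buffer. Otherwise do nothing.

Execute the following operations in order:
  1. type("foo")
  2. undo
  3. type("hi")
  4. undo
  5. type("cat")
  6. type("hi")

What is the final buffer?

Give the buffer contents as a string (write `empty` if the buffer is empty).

After op 1 (type): buf='foo' undo_depth=1 redo_depth=0
After op 2 (undo): buf='(empty)' undo_depth=0 redo_depth=1
After op 3 (type): buf='hi' undo_depth=1 redo_depth=0
After op 4 (undo): buf='(empty)' undo_depth=0 redo_depth=1
After op 5 (type): buf='cat' undo_depth=1 redo_depth=0
After op 6 (type): buf='cathi' undo_depth=2 redo_depth=0

Answer: cathi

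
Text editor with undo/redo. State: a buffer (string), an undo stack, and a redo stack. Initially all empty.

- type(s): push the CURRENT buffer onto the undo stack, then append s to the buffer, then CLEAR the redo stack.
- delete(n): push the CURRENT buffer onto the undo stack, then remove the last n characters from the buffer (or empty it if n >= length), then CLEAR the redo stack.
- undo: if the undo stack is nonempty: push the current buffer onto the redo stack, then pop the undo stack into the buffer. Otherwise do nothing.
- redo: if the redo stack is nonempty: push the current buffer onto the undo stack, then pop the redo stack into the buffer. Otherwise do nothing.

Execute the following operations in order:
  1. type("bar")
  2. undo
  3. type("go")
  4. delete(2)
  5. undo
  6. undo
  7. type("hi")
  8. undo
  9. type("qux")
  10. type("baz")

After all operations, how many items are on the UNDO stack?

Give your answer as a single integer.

After op 1 (type): buf='bar' undo_depth=1 redo_depth=0
After op 2 (undo): buf='(empty)' undo_depth=0 redo_depth=1
After op 3 (type): buf='go' undo_depth=1 redo_depth=0
After op 4 (delete): buf='(empty)' undo_depth=2 redo_depth=0
After op 5 (undo): buf='go' undo_depth=1 redo_depth=1
After op 6 (undo): buf='(empty)' undo_depth=0 redo_depth=2
After op 7 (type): buf='hi' undo_depth=1 redo_depth=0
After op 8 (undo): buf='(empty)' undo_depth=0 redo_depth=1
After op 9 (type): buf='qux' undo_depth=1 redo_depth=0
After op 10 (type): buf='quxbaz' undo_depth=2 redo_depth=0

Answer: 2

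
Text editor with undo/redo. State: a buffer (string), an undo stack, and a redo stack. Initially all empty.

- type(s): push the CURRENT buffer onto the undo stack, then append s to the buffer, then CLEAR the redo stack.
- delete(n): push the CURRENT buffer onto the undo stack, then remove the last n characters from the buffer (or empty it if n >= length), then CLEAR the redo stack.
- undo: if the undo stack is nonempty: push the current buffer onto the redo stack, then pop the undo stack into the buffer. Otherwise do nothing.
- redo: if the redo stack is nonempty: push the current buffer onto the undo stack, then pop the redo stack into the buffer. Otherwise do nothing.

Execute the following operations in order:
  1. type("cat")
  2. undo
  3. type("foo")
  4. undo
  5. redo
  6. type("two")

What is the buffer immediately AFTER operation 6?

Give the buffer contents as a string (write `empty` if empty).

After op 1 (type): buf='cat' undo_depth=1 redo_depth=0
After op 2 (undo): buf='(empty)' undo_depth=0 redo_depth=1
After op 3 (type): buf='foo' undo_depth=1 redo_depth=0
After op 4 (undo): buf='(empty)' undo_depth=0 redo_depth=1
After op 5 (redo): buf='foo' undo_depth=1 redo_depth=0
After op 6 (type): buf='footwo' undo_depth=2 redo_depth=0

Answer: footwo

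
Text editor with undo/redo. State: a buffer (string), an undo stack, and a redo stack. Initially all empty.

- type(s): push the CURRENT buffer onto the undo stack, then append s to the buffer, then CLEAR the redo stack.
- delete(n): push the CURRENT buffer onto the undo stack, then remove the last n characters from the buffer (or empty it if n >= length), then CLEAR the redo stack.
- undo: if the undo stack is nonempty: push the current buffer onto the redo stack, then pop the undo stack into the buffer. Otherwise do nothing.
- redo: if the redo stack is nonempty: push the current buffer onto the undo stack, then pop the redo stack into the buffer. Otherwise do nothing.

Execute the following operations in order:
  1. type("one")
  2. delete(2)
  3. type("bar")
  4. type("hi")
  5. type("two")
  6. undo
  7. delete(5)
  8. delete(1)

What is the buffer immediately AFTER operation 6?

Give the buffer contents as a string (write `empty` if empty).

After op 1 (type): buf='one' undo_depth=1 redo_depth=0
After op 2 (delete): buf='o' undo_depth=2 redo_depth=0
After op 3 (type): buf='obar' undo_depth=3 redo_depth=0
After op 4 (type): buf='obarhi' undo_depth=4 redo_depth=0
After op 5 (type): buf='obarhitwo' undo_depth=5 redo_depth=0
After op 6 (undo): buf='obarhi' undo_depth=4 redo_depth=1

Answer: obarhi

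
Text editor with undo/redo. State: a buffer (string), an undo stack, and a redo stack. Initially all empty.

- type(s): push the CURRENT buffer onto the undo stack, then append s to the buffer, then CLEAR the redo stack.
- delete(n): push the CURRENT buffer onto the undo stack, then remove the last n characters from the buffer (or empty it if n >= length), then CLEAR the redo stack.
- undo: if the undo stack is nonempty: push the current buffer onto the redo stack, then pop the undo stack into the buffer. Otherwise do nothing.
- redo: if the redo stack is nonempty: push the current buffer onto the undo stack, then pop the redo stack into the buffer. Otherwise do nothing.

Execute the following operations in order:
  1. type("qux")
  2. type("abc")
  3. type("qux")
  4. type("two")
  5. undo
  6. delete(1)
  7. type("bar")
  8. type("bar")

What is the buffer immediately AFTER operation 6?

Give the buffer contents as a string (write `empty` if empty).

Answer: quxabcqu

Derivation:
After op 1 (type): buf='qux' undo_depth=1 redo_depth=0
After op 2 (type): buf='quxabc' undo_depth=2 redo_depth=0
After op 3 (type): buf='quxabcqux' undo_depth=3 redo_depth=0
After op 4 (type): buf='quxabcquxtwo' undo_depth=4 redo_depth=0
After op 5 (undo): buf='quxabcqux' undo_depth=3 redo_depth=1
After op 6 (delete): buf='quxabcqu' undo_depth=4 redo_depth=0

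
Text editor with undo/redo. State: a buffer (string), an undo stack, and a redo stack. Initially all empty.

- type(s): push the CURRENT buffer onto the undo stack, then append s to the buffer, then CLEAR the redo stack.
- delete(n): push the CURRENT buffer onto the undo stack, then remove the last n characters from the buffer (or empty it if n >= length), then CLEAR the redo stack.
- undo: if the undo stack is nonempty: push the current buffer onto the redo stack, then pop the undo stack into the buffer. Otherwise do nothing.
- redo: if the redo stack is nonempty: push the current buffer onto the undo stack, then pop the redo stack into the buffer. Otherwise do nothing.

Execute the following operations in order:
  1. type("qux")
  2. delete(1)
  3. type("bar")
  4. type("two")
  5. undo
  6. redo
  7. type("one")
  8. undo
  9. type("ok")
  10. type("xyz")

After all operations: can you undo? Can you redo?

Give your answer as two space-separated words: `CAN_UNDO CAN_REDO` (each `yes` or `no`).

Answer: yes no

Derivation:
After op 1 (type): buf='qux' undo_depth=1 redo_depth=0
After op 2 (delete): buf='qu' undo_depth=2 redo_depth=0
After op 3 (type): buf='qubar' undo_depth=3 redo_depth=0
After op 4 (type): buf='qubartwo' undo_depth=4 redo_depth=0
After op 5 (undo): buf='qubar' undo_depth=3 redo_depth=1
After op 6 (redo): buf='qubartwo' undo_depth=4 redo_depth=0
After op 7 (type): buf='qubartwoone' undo_depth=5 redo_depth=0
After op 8 (undo): buf='qubartwo' undo_depth=4 redo_depth=1
After op 9 (type): buf='qubartwook' undo_depth=5 redo_depth=0
After op 10 (type): buf='qubartwookxyz' undo_depth=6 redo_depth=0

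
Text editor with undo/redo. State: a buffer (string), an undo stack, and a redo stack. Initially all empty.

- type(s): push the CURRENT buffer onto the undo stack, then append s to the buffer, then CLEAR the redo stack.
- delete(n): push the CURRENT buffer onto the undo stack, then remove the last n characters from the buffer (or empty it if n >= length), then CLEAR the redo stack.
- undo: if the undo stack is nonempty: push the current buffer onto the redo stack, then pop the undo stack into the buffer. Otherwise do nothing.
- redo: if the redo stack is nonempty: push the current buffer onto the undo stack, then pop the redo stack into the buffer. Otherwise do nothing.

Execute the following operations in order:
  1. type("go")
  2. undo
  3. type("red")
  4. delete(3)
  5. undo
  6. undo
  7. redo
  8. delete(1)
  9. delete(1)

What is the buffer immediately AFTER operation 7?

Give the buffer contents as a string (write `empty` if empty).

Answer: red

Derivation:
After op 1 (type): buf='go' undo_depth=1 redo_depth=0
After op 2 (undo): buf='(empty)' undo_depth=0 redo_depth=1
After op 3 (type): buf='red' undo_depth=1 redo_depth=0
After op 4 (delete): buf='(empty)' undo_depth=2 redo_depth=0
After op 5 (undo): buf='red' undo_depth=1 redo_depth=1
After op 6 (undo): buf='(empty)' undo_depth=0 redo_depth=2
After op 7 (redo): buf='red' undo_depth=1 redo_depth=1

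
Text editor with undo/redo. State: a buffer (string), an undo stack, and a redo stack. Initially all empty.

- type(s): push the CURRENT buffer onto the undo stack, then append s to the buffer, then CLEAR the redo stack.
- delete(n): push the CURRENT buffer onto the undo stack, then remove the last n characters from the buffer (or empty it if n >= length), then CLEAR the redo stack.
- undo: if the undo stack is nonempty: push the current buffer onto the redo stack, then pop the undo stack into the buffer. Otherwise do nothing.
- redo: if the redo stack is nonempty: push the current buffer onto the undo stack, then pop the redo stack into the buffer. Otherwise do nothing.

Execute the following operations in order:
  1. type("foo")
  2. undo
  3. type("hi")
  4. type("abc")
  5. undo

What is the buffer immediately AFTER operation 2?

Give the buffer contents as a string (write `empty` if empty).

Answer: empty

Derivation:
After op 1 (type): buf='foo' undo_depth=1 redo_depth=0
After op 2 (undo): buf='(empty)' undo_depth=0 redo_depth=1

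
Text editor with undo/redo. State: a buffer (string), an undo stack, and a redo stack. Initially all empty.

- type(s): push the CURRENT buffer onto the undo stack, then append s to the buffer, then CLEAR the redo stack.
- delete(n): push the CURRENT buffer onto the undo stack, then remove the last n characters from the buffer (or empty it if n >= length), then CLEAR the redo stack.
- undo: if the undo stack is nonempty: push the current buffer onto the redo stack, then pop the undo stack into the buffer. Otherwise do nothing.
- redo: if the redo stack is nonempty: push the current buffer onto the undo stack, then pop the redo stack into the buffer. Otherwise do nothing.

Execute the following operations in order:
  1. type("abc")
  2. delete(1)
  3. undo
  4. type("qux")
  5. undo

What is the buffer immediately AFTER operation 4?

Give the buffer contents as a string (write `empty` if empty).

Answer: abcqux

Derivation:
After op 1 (type): buf='abc' undo_depth=1 redo_depth=0
After op 2 (delete): buf='ab' undo_depth=2 redo_depth=0
After op 3 (undo): buf='abc' undo_depth=1 redo_depth=1
After op 4 (type): buf='abcqux' undo_depth=2 redo_depth=0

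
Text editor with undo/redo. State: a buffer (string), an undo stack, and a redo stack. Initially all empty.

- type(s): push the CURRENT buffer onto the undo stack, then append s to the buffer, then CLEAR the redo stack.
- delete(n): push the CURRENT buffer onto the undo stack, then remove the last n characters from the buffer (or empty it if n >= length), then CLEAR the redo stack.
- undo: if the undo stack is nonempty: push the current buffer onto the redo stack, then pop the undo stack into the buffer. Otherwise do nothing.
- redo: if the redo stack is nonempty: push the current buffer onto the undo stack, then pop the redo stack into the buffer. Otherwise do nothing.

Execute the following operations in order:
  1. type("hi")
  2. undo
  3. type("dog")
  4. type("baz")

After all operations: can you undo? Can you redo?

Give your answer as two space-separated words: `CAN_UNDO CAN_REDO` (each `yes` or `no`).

After op 1 (type): buf='hi' undo_depth=1 redo_depth=0
After op 2 (undo): buf='(empty)' undo_depth=0 redo_depth=1
After op 3 (type): buf='dog' undo_depth=1 redo_depth=0
After op 4 (type): buf='dogbaz' undo_depth=2 redo_depth=0

Answer: yes no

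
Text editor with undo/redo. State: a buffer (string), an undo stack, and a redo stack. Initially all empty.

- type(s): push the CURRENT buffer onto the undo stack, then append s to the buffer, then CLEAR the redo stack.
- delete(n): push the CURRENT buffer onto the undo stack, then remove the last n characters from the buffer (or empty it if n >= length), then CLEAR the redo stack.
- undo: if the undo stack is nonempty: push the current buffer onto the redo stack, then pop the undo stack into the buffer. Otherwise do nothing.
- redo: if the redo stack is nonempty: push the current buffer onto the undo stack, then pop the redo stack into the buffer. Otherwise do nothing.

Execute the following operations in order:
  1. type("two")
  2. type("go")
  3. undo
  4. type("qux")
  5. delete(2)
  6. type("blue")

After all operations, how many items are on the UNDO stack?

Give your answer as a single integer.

After op 1 (type): buf='two' undo_depth=1 redo_depth=0
After op 2 (type): buf='twogo' undo_depth=2 redo_depth=0
After op 3 (undo): buf='two' undo_depth=1 redo_depth=1
After op 4 (type): buf='twoqux' undo_depth=2 redo_depth=0
After op 5 (delete): buf='twoq' undo_depth=3 redo_depth=0
After op 6 (type): buf='twoqblue' undo_depth=4 redo_depth=0

Answer: 4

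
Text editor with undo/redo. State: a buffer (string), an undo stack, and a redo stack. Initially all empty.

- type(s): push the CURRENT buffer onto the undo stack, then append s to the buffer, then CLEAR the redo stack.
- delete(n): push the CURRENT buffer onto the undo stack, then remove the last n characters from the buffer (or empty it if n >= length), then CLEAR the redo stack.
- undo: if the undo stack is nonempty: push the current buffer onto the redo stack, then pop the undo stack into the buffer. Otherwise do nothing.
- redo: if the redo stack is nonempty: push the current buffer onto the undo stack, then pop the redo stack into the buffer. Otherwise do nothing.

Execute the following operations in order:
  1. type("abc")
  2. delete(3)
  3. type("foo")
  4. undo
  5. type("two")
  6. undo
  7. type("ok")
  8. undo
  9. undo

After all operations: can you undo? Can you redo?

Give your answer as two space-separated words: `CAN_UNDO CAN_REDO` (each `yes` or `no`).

Answer: yes yes

Derivation:
After op 1 (type): buf='abc' undo_depth=1 redo_depth=0
After op 2 (delete): buf='(empty)' undo_depth=2 redo_depth=0
After op 3 (type): buf='foo' undo_depth=3 redo_depth=0
After op 4 (undo): buf='(empty)' undo_depth=2 redo_depth=1
After op 5 (type): buf='two' undo_depth=3 redo_depth=0
After op 6 (undo): buf='(empty)' undo_depth=2 redo_depth=1
After op 7 (type): buf='ok' undo_depth=3 redo_depth=0
After op 8 (undo): buf='(empty)' undo_depth=2 redo_depth=1
After op 9 (undo): buf='abc' undo_depth=1 redo_depth=2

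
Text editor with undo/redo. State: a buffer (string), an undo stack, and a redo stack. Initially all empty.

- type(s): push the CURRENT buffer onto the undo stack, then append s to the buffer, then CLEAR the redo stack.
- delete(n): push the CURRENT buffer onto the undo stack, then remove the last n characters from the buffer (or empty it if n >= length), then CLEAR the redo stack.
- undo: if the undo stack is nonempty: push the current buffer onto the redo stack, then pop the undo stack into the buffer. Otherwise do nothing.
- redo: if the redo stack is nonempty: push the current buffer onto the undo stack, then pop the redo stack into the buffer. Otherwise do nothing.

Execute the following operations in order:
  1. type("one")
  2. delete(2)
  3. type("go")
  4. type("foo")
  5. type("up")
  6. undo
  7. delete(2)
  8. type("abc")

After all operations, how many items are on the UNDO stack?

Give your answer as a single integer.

After op 1 (type): buf='one' undo_depth=1 redo_depth=0
After op 2 (delete): buf='o' undo_depth=2 redo_depth=0
After op 3 (type): buf='ogo' undo_depth=3 redo_depth=0
After op 4 (type): buf='ogofoo' undo_depth=4 redo_depth=0
After op 5 (type): buf='ogofooup' undo_depth=5 redo_depth=0
After op 6 (undo): buf='ogofoo' undo_depth=4 redo_depth=1
After op 7 (delete): buf='ogof' undo_depth=5 redo_depth=0
After op 8 (type): buf='ogofabc' undo_depth=6 redo_depth=0

Answer: 6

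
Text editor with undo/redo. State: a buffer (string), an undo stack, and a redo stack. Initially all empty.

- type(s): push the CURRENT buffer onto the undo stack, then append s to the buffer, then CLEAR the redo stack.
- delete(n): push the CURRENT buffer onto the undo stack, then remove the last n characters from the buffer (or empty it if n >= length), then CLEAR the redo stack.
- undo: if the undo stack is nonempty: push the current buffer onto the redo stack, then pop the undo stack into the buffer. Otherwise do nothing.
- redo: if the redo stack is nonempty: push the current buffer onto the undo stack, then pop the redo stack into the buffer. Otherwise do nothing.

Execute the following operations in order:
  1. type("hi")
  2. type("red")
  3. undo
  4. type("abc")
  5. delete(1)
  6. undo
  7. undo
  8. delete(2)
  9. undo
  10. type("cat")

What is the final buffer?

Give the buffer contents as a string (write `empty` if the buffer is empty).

After op 1 (type): buf='hi' undo_depth=1 redo_depth=0
After op 2 (type): buf='hired' undo_depth=2 redo_depth=0
After op 3 (undo): buf='hi' undo_depth=1 redo_depth=1
After op 4 (type): buf='hiabc' undo_depth=2 redo_depth=0
After op 5 (delete): buf='hiab' undo_depth=3 redo_depth=0
After op 6 (undo): buf='hiabc' undo_depth=2 redo_depth=1
After op 7 (undo): buf='hi' undo_depth=1 redo_depth=2
After op 8 (delete): buf='(empty)' undo_depth=2 redo_depth=0
After op 9 (undo): buf='hi' undo_depth=1 redo_depth=1
After op 10 (type): buf='hicat' undo_depth=2 redo_depth=0

Answer: hicat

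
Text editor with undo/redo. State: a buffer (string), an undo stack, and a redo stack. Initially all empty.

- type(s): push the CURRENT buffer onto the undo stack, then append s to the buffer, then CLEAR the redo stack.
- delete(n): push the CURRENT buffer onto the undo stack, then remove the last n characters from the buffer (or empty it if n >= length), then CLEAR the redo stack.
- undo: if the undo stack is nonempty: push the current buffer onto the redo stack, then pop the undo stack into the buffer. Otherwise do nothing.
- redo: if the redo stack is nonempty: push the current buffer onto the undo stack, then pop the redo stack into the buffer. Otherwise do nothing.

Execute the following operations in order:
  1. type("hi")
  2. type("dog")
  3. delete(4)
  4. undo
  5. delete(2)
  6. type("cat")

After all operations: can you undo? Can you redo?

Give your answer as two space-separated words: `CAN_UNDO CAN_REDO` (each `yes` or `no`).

After op 1 (type): buf='hi' undo_depth=1 redo_depth=0
After op 2 (type): buf='hidog' undo_depth=2 redo_depth=0
After op 3 (delete): buf='h' undo_depth=3 redo_depth=0
After op 4 (undo): buf='hidog' undo_depth=2 redo_depth=1
After op 5 (delete): buf='hid' undo_depth=3 redo_depth=0
After op 6 (type): buf='hidcat' undo_depth=4 redo_depth=0

Answer: yes no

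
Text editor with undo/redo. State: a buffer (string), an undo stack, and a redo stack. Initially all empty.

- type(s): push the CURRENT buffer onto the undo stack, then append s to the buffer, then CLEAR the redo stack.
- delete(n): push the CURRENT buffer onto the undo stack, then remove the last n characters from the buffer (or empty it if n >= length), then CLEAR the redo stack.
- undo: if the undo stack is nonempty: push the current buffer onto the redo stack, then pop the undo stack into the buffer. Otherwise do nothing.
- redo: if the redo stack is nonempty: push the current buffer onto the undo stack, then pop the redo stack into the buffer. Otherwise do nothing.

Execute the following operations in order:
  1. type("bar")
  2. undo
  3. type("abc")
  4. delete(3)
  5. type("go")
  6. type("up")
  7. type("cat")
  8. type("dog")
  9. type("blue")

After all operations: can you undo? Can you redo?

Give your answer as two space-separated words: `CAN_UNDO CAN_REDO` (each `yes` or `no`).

After op 1 (type): buf='bar' undo_depth=1 redo_depth=0
After op 2 (undo): buf='(empty)' undo_depth=0 redo_depth=1
After op 3 (type): buf='abc' undo_depth=1 redo_depth=0
After op 4 (delete): buf='(empty)' undo_depth=2 redo_depth=0
After op 5 (type): buf='go' undo_depth=3 redo_depth=0
After op 6 (type): buf='goup' undo_depth=4 redo_depth=0
After op 7 (type): buf='goupcat' undo_depth=5 redo_depth=0
After op 8 (type): buf='goupcatdog' undo_depth=6 redo_depth=0
After op 9 (type): buf='goupcatdogblue' undo_depth=7 redo_depth=0

Answer: yes no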